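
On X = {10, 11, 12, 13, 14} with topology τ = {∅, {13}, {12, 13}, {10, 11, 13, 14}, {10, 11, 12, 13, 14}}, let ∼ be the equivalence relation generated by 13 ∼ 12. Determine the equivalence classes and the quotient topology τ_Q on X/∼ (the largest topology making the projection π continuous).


X/∼ = {[10], [11], [12=13], [14]}; |τ_Q| = 3.

Equivalence classes: [10], [11], [12=13], [14].
Quotient map π: X → X/∼ sends 10 ↦ [10], 11 ↦ [11], 12 ↦ [12=13], 13 ↦ [12=13], 14 ↦ [14].
For each subset V ⊆ X/∼, compute π^{-1}(V) ⊆ X and check whether π^{-1}(V) ∈ τ. V is open in τ_Q iff π^{-1}(V) ∈ τ.
  V = {}: π^{-1}(V) = ∅ ∈ τ ✓.
  V = {[10]}: π^{-1}(V) = {10} ∉ τ ✗.
  V = {[11]}: π^{-1}(V) = {11} ∉ τ ✗.
  V = {[10], [11]}: π^{-1}(V) = {10, 11} ∉ τ ✗.
  V = {[12=13]}: π^{-1}(V) = {12, 13} ∈ τ ✓.
  V = {[10], [12=13]}: π^{-1}(V) = {10, 12, 13} ∉ τ ✗.
  V = {[11], [12=13]}: π^{-1}(V) = {11, 12, 13} ∉ τ ✗.
  V = {[10], [11], [12=13]}: π^{-1}(V) = {10, 11, 12, 13} ∉ τ ✗.
  V = {[14]}: π^{-1}(V) = {14} ∉ τ ✗.
  V = {[10], [14]}: π^{-1}(V) = {10, 14} ∉ τ ✗.
  V = {[11], [14]}: π^{-1}(V) = {11, 14} ∉ τ ✗.
  V = {[10], [11], [14]}: π^{-1}(V) = {10, 11, 14} ∉ τ ✗.
  V = {[12=13], [14]}: π^{-1}(V) = {12, 13, 14} ∉ τ ✗.
  V = {[10], [12=13], [14]}: π^{-1}(V) = {10, 12, 13, 14} ∉ τ ✗.
  V = {[11], [12=13], [14]}: π^{-1}(V) = {11, 12, 13, 14} ∉ τ ✗.
  V = {[10], [11], [12=13], [14]}: π^{-1}(V) = {10, 11, 12, 13, 14} ∈ τ ✓.
Open sets in the quotient: τ_Q = {{}, {[12=13]}, {[10], [11], [12=13], [14]}} (3 elements).


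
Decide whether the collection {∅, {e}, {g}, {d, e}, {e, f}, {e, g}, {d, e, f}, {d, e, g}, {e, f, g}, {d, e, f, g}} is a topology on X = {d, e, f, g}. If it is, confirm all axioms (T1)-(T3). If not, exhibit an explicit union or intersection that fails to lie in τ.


τ IS a topology on X.

Axiom (T1): ∅ ∈ τ? Yes; X ∈ τ? Yes.
Axiom (T2/T3): check pairwise unions and intersections of members of τ.
All pairwise intersections and unions checked — each lies in τ. Therefore τ satisfies (T1), (T2), (T3): it IS a topology on X.


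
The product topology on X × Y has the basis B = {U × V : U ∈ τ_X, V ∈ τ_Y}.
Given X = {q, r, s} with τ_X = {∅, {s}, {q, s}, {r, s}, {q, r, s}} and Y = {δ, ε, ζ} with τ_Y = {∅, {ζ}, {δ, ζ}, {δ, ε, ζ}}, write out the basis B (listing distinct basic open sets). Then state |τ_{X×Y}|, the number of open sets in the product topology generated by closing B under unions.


Basis B = {∅ × ∅, {s} × {ζ}, {q, s} × {ζ}, {r, s} × {ζ}, {s} × {δ, ζ}, {q, r, s} × {ζ}, {s} × {δ, ε, ζ}, {q, s} × {δ, ζ}, {r, s} × {δ, ζ}, {q, s} × {δ, ε, ζ}, {q, r, s} × {δ, ζ}, {r, s} × {δ, ε, ζ}, {q, r, s} × {δ, ε, ζ}}; |τ_{X×Y}| = 30.

Enumerate products U × V with U ∈ τ_X, V ∈ τ_Y (deduplicated):
  ∅ × ∅ = {} (∅)
  {s} × {ζ} = {(s,ζ)}
  {q, s} × {ζ} = {(q,ζ), (s,ζ)}
  {r, s} × {ζ} = {(r,ζ), (s,ζ)}
  {s} × {δ, ζ} = {(s,δ), (s,ζ)}
  {q, r, s} × {ζ} = {(q,ζ), (r,ζ), (s,ζ)}
  {s} × {δ, ε, ζ} = {(s,δ), (s,ε), (s,ζ)}
  {q, s} × {δ, ζ} = {(q,δ), (q,ζ), (s,δ), (s,ζ)}
  {r, s} × {δ, ζ} = {(r,δ), (r,ζ), (s,δ), (s,ζ)}
  {q, s} × {δ, ε, ζ} = {(q,δ), (q,ε), (q,ζ), (s,δ), (s,ε), (s,ζ)}
  {q, r, s} × {δ, ζ} = {(q,δ), (q,ζ), (r,δ), (r,ζ), (s,δ), (s,ζ)}
  {r, s} × {δ, ε, ζ} = {(r,δ), (r,ε), (r,ζ), (s,δ), (s,ε), (s,ζ)}
  {q, r, s} × {δ, ε, ζ} = {(q,δ), (q,ε), (q,ζ), (r,δ), (r,ε), (r,ζ), (s,δ), (s,ε), (s,ζ)}
These 13 distinct sets form the basis B.
Close under arbitrary unions to get τ_{X×Y}; counting gives |τ_{X×Y}| = 30.


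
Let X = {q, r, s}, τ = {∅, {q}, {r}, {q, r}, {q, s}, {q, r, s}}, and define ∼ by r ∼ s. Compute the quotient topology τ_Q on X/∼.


X/∼ = {[q], [r=s]}; |τ_Q| = 3.

Equivalence classes: [q], [r=s].
Quotient map π: X → X/∼ sends q ↦ [q], r ↦ [r=s], s ↦ [r=s].
For each subset V ⊆ X/∼, compute π^{-1}(V) ⊆ X and check whether π^{-1}(V) ∈ τ. V is open in τ_Q iff π^{-1}(V) ∈ τ.
  V = {}: π^{-1}(V) = ∅ ∈ τ ✓.
  V = {[q]}: π^{-1}(V) = {q} ∈ τ ✓.
  V = {[r=s]}: π^{-1}(V) = {r, s} ∉ τ ✗.
  V = {[q], [r=s]}: π^{-1}(V) = {q, r, s} ∈ τ ✓.
Open sets in the quotient: τ_Q = {{}, {[q]}, {[q], [r=s]}} (3 elements).


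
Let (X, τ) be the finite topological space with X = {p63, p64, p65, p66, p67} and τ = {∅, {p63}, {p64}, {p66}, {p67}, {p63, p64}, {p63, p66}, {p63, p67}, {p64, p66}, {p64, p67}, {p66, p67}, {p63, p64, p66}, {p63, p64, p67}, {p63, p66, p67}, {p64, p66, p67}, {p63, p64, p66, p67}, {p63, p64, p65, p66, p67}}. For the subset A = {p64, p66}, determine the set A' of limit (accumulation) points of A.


A' = {p65}

For each x ∈ X, list the open sets U ∈ τ with x ∈ U, then check whether U ∩ (A ∖ {x}) ≠ ∅ for every such U.
  x = p63: open {p63} ∋ x has {p63} ∩ (A ∖ {p63}) = ∅, so x is NOT a limit point.
  x = p64: open {p64} ∋ x has {p64} ∩ (A ∖ {p64}) = ∅, so x is NOT a limit point.
  x = p65: opens ∋ x are {p63, p64, p65, p66, p67}; each meets A ∖ {p65}, so x IS a limit point.
  x = p66: open {p66} ∋ x has {p66} ∩ (A ∖ {p66}) = ∅, so x is NOT a limit point.
  x = p67: open {p67} ∋ x has {p67} ∩ (A ∖ {p67}) = ∅, so x is NOT a limit point.
Collecting: A' = {p65}.


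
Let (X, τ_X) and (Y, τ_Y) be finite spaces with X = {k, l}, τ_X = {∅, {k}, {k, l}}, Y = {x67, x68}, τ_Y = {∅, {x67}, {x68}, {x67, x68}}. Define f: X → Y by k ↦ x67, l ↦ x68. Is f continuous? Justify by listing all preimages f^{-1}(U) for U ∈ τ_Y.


f is NOT continuous.

Compute f^{-1}(U) for each U ∈ τ_Y:
  U = ∅: f^{-1}(U) = ∅ ∈ τ_X ✓.
  U = {x67}: f^{-1}(U) = {k} ∈ τ_X ✓.
  U = {x68}: f^{-1}(U) = {l} ∉ τ_X ✗.
  U = {x67, x68}: f^{-1}(U) = {k, l} ∈ τ_X ✓.
Found U = {x68} with f^{-1}(U) = {l} not in τ_X. Therefore f is NOT continuous.


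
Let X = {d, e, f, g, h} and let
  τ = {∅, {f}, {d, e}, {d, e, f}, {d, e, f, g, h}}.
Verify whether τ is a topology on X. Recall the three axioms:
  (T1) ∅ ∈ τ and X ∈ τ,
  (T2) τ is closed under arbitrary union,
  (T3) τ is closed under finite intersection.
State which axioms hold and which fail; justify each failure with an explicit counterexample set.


τ IS a topology on X.

Axiom (T1): ∅ ∈ τ? Yes; X ∈ τ? Yes.
Axiom (T2/T3): check pairwise unions and intersections of members of τ.
All pairwise intersections and unions checked — each lies in τ. Therefore τ satisfies (T1), (T2), (T3): it IS a topology on X.


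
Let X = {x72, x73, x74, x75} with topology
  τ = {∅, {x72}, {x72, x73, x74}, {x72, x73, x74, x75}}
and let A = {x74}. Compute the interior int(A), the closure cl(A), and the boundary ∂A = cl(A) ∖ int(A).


int(A) = ∅, cl(A) = {x73, x74, x75}, ∂A = {x73, x74, x75}.

Closed sets in (X, τ) are complements of opens:
  closed(X, τ) = {∅, {x75}, {x73, x74, x75}, {x72, x73, x74, x75}}.
int(A) = ⋃ {U ∈ τ : U ⊆ A}. Opens contained in A: ∅.
Taking the union of these: int(A) = ∅.
cl(A) = ⋂ {C closed : A ⊆ C}. Closed sets containing A: {x73, x74, x75}, {x72, x73, x74, x75}.
Intersecting these: cl(A) = {x73, x74, x75}.
∂A = cl(A) ∖ int(A) = {x73, x74, x75} ∖ ∅ = {x73, x74, x75}.


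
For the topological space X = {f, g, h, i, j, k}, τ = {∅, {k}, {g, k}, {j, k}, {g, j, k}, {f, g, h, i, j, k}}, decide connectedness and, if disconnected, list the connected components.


(X, τ) is connected.

Find clopen sets (U ∈ τ with X ∖ U ∈ τ):
  U = ∅, X ∖ U = {f, g, h, i, j, k} — both open, so U is clopen.
  U = {f, g, h, i, j, k}, X ∖ U = ∅ — both open, so U is clopen.
Only trivial clopens (∅ and X) exist, so (X, τ) is connected.
Compute connected components by grouping points that agree on all clopens:
  component: {f, g, h, i, j, k}


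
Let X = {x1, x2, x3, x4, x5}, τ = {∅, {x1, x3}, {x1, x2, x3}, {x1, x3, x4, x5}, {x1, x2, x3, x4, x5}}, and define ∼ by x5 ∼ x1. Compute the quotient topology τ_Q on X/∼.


X/∼ = {[x1=x5], [x2], [x3], [x4]}; |τ_Q| = 3.

Equivalence classes: [x1=x5], [x2], [x3], [x4].
Quotient map π: X → X/∼ sends x1 ↦ [x1=x5], x2 ↦ [x2], x3 ↦ [x3], x4 ↦ [x4], x5 ↦ [x1=x5].
For each subset V ⊆ X/∼, compute π^{-1}(V) ⊆ X and check whether π^{-1}(V) ∈ τ. V is open in τ_Q iff π^{-1}(V) ∈ τ.
  V = {}: π^{-1}(V) = ∅ ∈ τ ✓.
  V = {[x1=x5]}: π^{-1}(V) = {x1, x5} ∉ τ ✗.
  V = {[x2]}: π^{-1}(V) = {x2} ∉ τ ✗.
  V = {[x1=x5], [x2]}: π^{-1}(V) = {x1, x2, x5} ∉ τ ✗.
  V = {[x3]}: π^{-1}(V) = {x3} ∉ τ ✗.
  V = {[x1=x5], [x3]}: π^{-1}(V) = {x1, x3, x5} ∉ τ ✗.
  V = {[x2], [x3]}: π^{-1}(V) = {x2, x3} ∉ τ ✗.
  V = {[x1=x5], [x2], [x3]}: π^{-1}(V) = {x1, x2, x3, x5} ∉ τ ✗.
  V = {[x4]}: π^{-1}(V) = {x4} ∉ τ ✗.
  V = {[x1=x5], [x4]}: π^{-1}(V) = {x1, x4, x5} ∉ τ ✗.
  V = {[x2], [x4]}: π^{-1}(V) = {x2, x4} ∉ τ ✗.
  V = {[x1=x5], [x2], [x4]}: π^{-1}(V) = {x1, x2, x4, x5} ∉ τ ✗.
  V = {[x3], [x4]}: π^{-1}(V) = {x3, x4} ∉ τ ✗.
  V = {[x1=x5], [x3], [x4]}: π^{-1}(V) = {x1, x3, x4, x5} ∈ τ ✓.
  V = {[x2], [x3], [x4]}: π^{-1}(V) = {x2, x3, x4} ∉ τ ✗.
  V = {[x1=x5], [x2], [x3], [x4]}: π^{-1}(V) = {x1, x2, x3, x4, x5} ∈ τ ✓.
Open sets in the quotient: τ_Q = {{}, {[x1=x5], [x3], [x4]}, {[x1=x5], [x2], [x3], [x4]}} (3 elements).


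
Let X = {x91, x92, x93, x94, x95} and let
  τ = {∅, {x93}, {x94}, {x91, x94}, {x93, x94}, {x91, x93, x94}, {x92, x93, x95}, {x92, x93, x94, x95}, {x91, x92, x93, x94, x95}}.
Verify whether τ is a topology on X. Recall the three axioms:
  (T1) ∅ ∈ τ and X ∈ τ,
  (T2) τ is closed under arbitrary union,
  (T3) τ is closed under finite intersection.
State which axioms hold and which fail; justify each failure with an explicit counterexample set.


τ IS a topology on X.

Axiom (T1): ∅ ∈ τ? Yes; X ∈ τ? Yes.
Axiom (T2/T3): check pairwise unions and intersections of members of τ.
All pairwise intersections and unions checked — each lies in τ. Therefore τ satisfies (T1), (T2), (T3): it IS a topology on X.


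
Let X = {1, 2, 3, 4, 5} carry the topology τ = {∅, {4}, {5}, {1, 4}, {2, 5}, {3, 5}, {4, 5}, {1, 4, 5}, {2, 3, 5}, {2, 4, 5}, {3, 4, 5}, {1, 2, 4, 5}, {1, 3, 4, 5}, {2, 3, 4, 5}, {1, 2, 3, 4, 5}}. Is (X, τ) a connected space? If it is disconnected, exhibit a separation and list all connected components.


(X, τ) is disconnected; components = [{1, 4}, {2, 3, 5}].

Find clopen sets (U ∈ τ with X ∖ U ∈ τ):
  U = ∅, X ∖ U = {1, 2, 3, 4, 5} — both open, so U is clopen.
  U = {1, 4}, X ∖ U = {2, 3, 5} — both open, so U is clopen.
  U = {2, 3, 5}, X ∖ U = {1, 4} — both open, so U is clopen.
  U = {1, 2, 3, 4, 5}, X ∖ U = ∅ — both open, so U is clopen.
Nontrivial clopen(s) exist: e.g. {1, 4}. So (X, τ) is disconnected.
Compute connected components by grouping points that agree on all clopens:
  component: {1, 4}
  component: {2, 3, 5}


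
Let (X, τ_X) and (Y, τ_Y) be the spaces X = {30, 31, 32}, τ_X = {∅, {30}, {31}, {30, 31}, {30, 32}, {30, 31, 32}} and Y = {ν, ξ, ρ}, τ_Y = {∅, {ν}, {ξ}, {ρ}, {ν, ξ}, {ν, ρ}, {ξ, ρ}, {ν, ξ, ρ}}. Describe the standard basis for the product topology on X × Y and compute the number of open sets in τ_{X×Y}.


Basis B = {∅ × ∅, {30} × {ν}, {30} × {ξ}, {30} × {ρ}, {31} × {ν}, {31} × {ξ}, {31} × {ρ}, {30} × {ν, ξ}, {30} × {ν, ρ}, {30, 31} × {ν}, {30, 32} × {ν}, {30} × {ξ, ρ}, {30, 31} × {ξ}, {30, 32} × {ξ}, {30, 31} × {ρ}, {30, 32} × {ρ}, {31} × {ν, ξ}, {31} × {ν, ρ}, {31} × {ξ, ρ}, {30} × {ν, ξ, ρ}, {30, 31, 32} × {ν}, {30, 31, 32} × {ξ}, {30, 31, 32} × {ρ}, {31} × {ν, ξ, ρ}, {30, 31} × {ν, ξ}, {30, 32} × {ν, ξ}, {30, 31} × {ν, ρ}, {30, 32} × {ν, ρ}, {30, 31} × {ξ, ρ}, {30, 32} × {ξ, ρ}, {30, 31} × {ν, ξ, ρ}, {30, 32} × {ν, ξ, ρ}, {30, 31, 32} × {ν, ξ}, {30, 31, 32} × {ν, ρ}, {30, 31, 32} × {ξ, ρ}, {30, 31, 32} × {ν, ξ, ρ}}; |τ_{X×Y}| = 216.

Enumerate products U × V with U ∈ τ_X, V ∈ τ_Y (deduplicated):
  ∅ × ∅ = {} (∅)
  {30} × {ν} = {(30,ν)}
  {30} × {ξ} = {(30,ξ)}
  {30} × {ρ} = {(30,ρ)}
  {31} × {ν} = {(31,ν)}
  {31} × {ξ} = {(31,ξ)}
  {31} × {ρ} = {(31,ρ)}
  {30} × {ν, ξ} = {(30,ν), (30,ξ)}
  {30} × {ν, ρ} = {(30,ν), (30,ρ)}
  {30, 31} × {ν} = {(30,ν), (31,ν)}
  {30, 32} × {ν} = {(30,ν), (32,ν)}
  {30} × {ξ, ρ} = {(30,ξ), (30,ρ)}
  {30, 31} × {ξ} = {(30,ξ), (31,ξ)}
  {30, 32} × {ξ} = {(30,ξ), (32,ξ)}
  {30, 31} × {ρ} = {(30,ρ), (31,ρ)}
  {30, 32} × {ρ} = {(30,ρ), (32,ρ)}
  {31} × {ν, ξ} = {(31,ν), (31,ξ)}
  {31} × {ν, ρ} = {(31,ν), (31,ρ)}
  {31} × {ξ, ρ} = {(31,ξ), (31,ρ)}
  {30} × {ν, ξ, ρ} = {(30,ν), (30,ξ), (30,ρ)}
  {30, 31, 32} × {ν} = {(30,ν), (31,ν), (32,ν)}
  {30, 31, 32} × {ξ} = {(30,ξ), (31,ξ), (32,ξ)}
  {30, 31, 32} × {ρ} = {(30,ρ), (31,ρ), (32,ρ)}
  {31} × {ν, ξ, ρ} = {(31,ν), (31,ξ), (31,ρ)}
  {30, 31} × {ν, ξ} = {(30,ν), (30,ξ), (31,ν), (31,ξ)}
  {30, 32} × {ν, ξ} = {(30,ν), (30,ξ), (32,ν), (32,ξ)}
  {30, 31} × {ν, ρ} = {(30,ν), (30,ρ), (31,ν), (31,ρ)}
  {30, 32} × {ν, ρ} = {(30,ν), (30,ρ), (32,ν), (32,ρ)}
  {30, 31} × {ξ, ρ} = {(30,ξ), (30,ρ), (31,ξ), (31,ρ)}
  {30, 32} × {ξ, ρ} = {(30,ξ), (30,ρ), (32,ξ), (32,ρ)}
  {30, 31} × {ν, ξ, ρ} = {(30,ν), (30,ξ), (30,ρ), (31,ν), (31,ξ), (31,ρ)}
  {30, 32} × {ν, ξ, ρ} = {(30,ν), (30,ξ), (30,ρ), (32,ν), (32,ξ), (32,ρ)}
  {30, 31, 32} × {ν, ξ} = {(30,ν), (30,ξ), (31,ν), (31,ξ), (32,ν), (32,ξ)}
  {30, 31, 32} × {ν, ρ} = {(30,ν), (30,ρ), (31,ν), (31,ρ), (32,ν), (32,ρ)}
  {30, 31, 32} × {ξ, ρ} = {(30,ξ), (30,ρ), (31,ξ), (31,ρ), (32,ξ), (32,ρ)}
  {30, 31, 32} × {ν, ξ, ρ} = {(30,ν), (30,ξ), (30,ρ), (31,ν), (31,ξ), (31,ρ), (32,ν), (32,ξ), (32,ρ)}
These 36 distinct sets form the basis B.
Close under arbitrary unions to get τ_{X×Y}; counting gives |τ_{X×Y}| = 216.


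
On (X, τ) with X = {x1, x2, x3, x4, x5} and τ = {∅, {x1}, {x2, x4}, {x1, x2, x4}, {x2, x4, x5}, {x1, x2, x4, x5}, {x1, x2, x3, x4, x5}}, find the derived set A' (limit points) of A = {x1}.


A' = {x3}

For each x ∈ X, list the open sets U ∈ τ with x ∈ U, then check whether U ∩ (A ∖ {x}) ≠ ∅ for every such U.
  x = x1: open {x1} ∋ x has {x1} ∩ (A ∖ {x1}) = ∅, so x is NOT a limit point.
  x = x2: open {x2, x4} ∋ x has {x2, x4} ∩ (A ∖ {x2}) = ∅, so x is NOT a limit point.
  x = x3: opens ∋ x are {x1, x2, x3, x4, x5}; each meets A ∖ {x3}, so x IS a limit point.
  x = x4: open {x2, x4} ∋ x has {x2, x4} ∩ (A ∖ {x4}) = ∅, so x is NOT a limit point.
  x = x5: open {x2, x4, x5} ∋ x has {x2, x4, x5} ∩ (A ∖ {x5}) = ∅, so x is NOT a limit point.
Collecting: A' = {x3}.


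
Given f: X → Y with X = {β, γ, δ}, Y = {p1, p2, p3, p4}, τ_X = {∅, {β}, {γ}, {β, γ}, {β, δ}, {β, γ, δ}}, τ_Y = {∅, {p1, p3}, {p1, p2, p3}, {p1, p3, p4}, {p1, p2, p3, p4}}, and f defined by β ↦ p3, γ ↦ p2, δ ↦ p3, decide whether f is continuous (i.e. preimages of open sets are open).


f IS continuous.

Compute f^{-1}(U) for each U ∈ τ_Y:
  U = ∅: f^{-1}(U) = ∅ ∈ τ_X ✓.
  U = {p1, p3}: f^{-1}(U) = {β, δ} ∈ τ_X ✓.
  U = {p1, p2, p3}: f^{-1}(U) = {β, γ, δ} ∈ τ_X ✓.
  U = {p1, p3, p4}: f^{-1}(U) = {β, δ} ∈ τ_X ✓.
  U = {p1, p2, p3, p4}: f^{-1}(U) = {β, γ, δ} ∈ τ_X ✓.
Every preimage lies in τ_X, so f IS continuous.


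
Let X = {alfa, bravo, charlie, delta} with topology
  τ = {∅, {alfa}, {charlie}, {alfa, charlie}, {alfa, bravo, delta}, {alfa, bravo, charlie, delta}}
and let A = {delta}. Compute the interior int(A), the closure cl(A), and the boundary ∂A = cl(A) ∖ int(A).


int(A) = ∅, cl(A) = {bravo, delta}, ∂A = {bravo, delta}.

Closed sets in (X, τ) are complements of opens:
  closed(X, τ) = {∅, {charlie}, {bravo, delta}, {alfa, bravo, delta}, {bravo, charlie, delta}, {alfa, bravo, charlie, delta}}.
int(A) = ⋃ {U ∈ τ : U ⊆ A}. Opens contained in A: ∅.
Taking the union of these: int(A) = ∅.
cl(A) = ⋂ {C closed : A ⊆ C}. Closed sets containing A: {bravo, delta}, {alfa, bravo, delta}, {bravo, charlie, delta}, {alfa, bravo, charlie, delta}.
Intersecting these: cl(A) = {bravo, delta}.
∂A = cl(A) ∖ int(A) = {bravo, delta} ∖ ∅ = {bravo, delta}.


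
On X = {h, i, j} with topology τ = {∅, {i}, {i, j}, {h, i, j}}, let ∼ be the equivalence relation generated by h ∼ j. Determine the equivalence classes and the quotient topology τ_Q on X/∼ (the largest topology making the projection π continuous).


X/∼ = {[h=j], [i]}; |τ_Q| = 3.

Equivalence classes: [h=j], [i].
Quotient map π: X → X/∼ sends h ↦ [h=j], i ↦ [i], j ↦ [h=j].
For each subset V ⊆ X/∼, compute π^{-1}(V) ⊆ X and check whether π^{-1}(V) ∈ τ. V is open in τ_Q iff π^{-1}(V) ∈ τ.
  V = {}: π^{-1}(V) = ∅ ∈ τ ✓.
  V = {[h=j]}: π^{-1}(V) = {h, j} ∉ τ ✗.
  V = {[i]}: π^{-1}(V) = {i} ∈ τ ✓.
  V = {[h=j], [i]}: π^{-1}(V) = {h, i, j} ∈ τ ✓.
Open sets in the quotient: τ_Q = {{}, {[i]}, {[h=j], [i]}} (3 elements).


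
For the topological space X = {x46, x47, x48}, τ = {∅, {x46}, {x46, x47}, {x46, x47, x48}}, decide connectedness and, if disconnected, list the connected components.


(X, τ) is connected.

Find clopen sets (U ∈ τ with X ∖ U ∈ τ):
  U = ∅, X ∖ U = {x46, x47, x48} — both open, so U is clopen.
  U = {x46, x47, x48}, X ∖ U = ∅ — both open, so U is clopen.
Only trivial clopens (∅ and X) exist, so (X, τ) is connected.
Compute connected components by grouping points that agree on all clopens:
  component: {x46, x47, x48}


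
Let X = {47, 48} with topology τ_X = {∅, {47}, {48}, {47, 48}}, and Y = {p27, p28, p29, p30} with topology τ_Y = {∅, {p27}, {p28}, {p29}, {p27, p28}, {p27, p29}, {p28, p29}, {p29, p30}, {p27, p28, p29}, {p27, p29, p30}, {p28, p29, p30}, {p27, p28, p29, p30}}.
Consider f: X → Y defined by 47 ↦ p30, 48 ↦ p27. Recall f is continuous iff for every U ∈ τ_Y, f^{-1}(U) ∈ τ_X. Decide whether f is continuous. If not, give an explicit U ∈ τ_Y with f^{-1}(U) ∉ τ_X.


f IS continuous.

Compute f^{-1}(U) for each U ∈ τ_Y:
  U = ∅: f^{-1}(U) = ∅ ∈ τ_X ✓.
  U = {p27}: f^{-1}(U) = {48} ∈ τ_X ✓.
  U = {p28}: f^{-1}(U) = ∅ ∈ τ_X ✓.
  U = {p29}: f^{-1}(U) = ∅ ∈ τ_X ✓.
  U = {p27, p28}: f^{-1}(U) = {48} ∈ τ_X ✓.
  U = {p27, p29}: f^{-1}(U) = {48} ∈ τ_X ✓.
  U = {p28, p29}: f^{-1}(U) = ∅ ∈ τ_X ✓.
  U = {p29, p30}: f^{-1}(U) = {47} ∈ τ_X ✓.
  U = {p27, p28, p29}: f^{-1}(U) = {48} ∈ τ_X ✓.
  U = {p27, p29, p30}: f^{-1}(U) = {47, 48} ∈ τ_X ✓.
  U = {p28, p29, p30}: f^{-1}(U) = {47} ∈ τ_X ✓.
  U = {p27, p28, p29, p30}: f^{-1}(U) = {47, 48} ∈ τ_X ✓.
Every preimage lies in τ_X, so f IS continuous.


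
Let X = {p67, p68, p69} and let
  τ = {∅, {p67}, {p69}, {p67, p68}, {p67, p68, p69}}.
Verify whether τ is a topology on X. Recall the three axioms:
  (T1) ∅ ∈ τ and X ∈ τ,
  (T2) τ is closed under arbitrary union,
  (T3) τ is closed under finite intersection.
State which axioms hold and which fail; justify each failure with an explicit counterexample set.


τ is NOT a topology on X.

Axiom (T1): ∅ ∈ τ? Yes; X ∈ τ? Yes.
Axiom (T2/T3): check pairwise unions and intersections of members of τ.
Counterexample for (T2): {p67} ∪ {p69} = {p67, p69} ∉ τ. Therefore τ is NOT a topology.


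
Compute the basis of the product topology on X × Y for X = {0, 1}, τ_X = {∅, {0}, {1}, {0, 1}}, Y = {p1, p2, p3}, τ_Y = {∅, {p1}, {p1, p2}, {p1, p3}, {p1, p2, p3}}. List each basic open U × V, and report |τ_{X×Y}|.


Basis B = {∅ × ∅, {0} × {p1}, {1} × {p1}, {0} × {p1, p2}, {0} × {p1, p3}, {0, 1} × {p1}, {1} × {p1, p2}, {1} × {p1, p3}, {0} × {p1, p2, p3}, {1} × {p1, p2, p3}, {0, 1} × {p1, p2}, {0, 1} × {p1, p3}, {0, 1} × {p1, p2, p3}}; |τ_{X×Y}| = 25.

Enumerate products U × V with U ∈ τ_X, V ∈ τ_Y (deduplicated):
  ∅ × ∅ = {} (∅)
  {0} × {p1} = {(0,p1)}
  {1} × {p1} = {(1,p1)}
  {0} × {p1, p2} = {(0,p1), (0,p2)}
  {0} × {p1, p3} = {(0,p1), (0,p3)}
  {0, 1} × {p1} = {(0,p1), (1,p1)}
  {1} × {p1, p2} = {(1,p1), (1,p2)}
  {1} × {p1, p3} = {(1,p1), (1,p3)}
  {0} × {p1, p2, p3} = {(0,p1), (0,p2), (0,p3)}
  {1} × {p1, p2, p3} = {(1,p1), (1,p2), (1,p3)}
  {0, 1} × {p1, p2} = {(0,p1), (0,p2), (1,p1), (1,p2)}
  {0, 1} × {p1, p3} = {(0,p1), (0,p3), (1,p1), (1,p3)}
  {0, 1} × {p1, p2, p3} = {(0,p1), (0,p2), (0,p3), (1,p1), (1,p2), (1,p3)}
These 13 distinct sets form the basis B.
Close under arbitrary unions to get τ_{X×Y}; counting gives |τ_{X×Y}| = 25.


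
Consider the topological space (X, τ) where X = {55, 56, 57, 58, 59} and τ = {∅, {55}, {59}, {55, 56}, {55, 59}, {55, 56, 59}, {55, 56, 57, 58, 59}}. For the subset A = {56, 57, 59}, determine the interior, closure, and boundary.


int(A) = {59}, cl(A) = {56, 57, 58, 59}, ∂A = {56, 57, 58}.

Closed sets in (X, τ) are complements of opens:
  closed(X, τ) = {∅, {57, 58}, {56, 57, 58}, {57, 58, 59}, {55, 56, 57, 58}, {56, 57, 58, 59}, {55, 56, 57, 58, 59}}.
int(A) = ⋃ {U ∈ τ : U ⊆ A}. Opens contained in A: ∅, {59}.
Taking the union of these: int(A) = {59}.
cl(A) = ⋂ {C closed : A ⊆ C}. Closed sets containing A: {56, 57, 58, 59}, {55, 56, 57, 58, 59}.
Intersecting these: cl(A) = {56, 57, 58, 59}.
∂A = cl(A) ∖ int(A) = {56, 57, 58, 59} ∖ {59} = {56, 57, 58}.


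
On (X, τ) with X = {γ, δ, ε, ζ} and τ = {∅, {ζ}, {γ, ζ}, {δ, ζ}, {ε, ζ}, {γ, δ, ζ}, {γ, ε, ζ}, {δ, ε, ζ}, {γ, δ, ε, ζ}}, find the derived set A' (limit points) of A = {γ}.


A' = ∅

For each x ∈ X, list the open sets U ∈ τ with x ∈ U, then check whether U ∩ (A ∖ {x}) ≠ ∅ for every such U.
  x = γ: open {γ, ζ} ∋ x has {γ, ζ} ∩ (A ∖ {γ}) = ∅, so x is NOT a limit point.
  x = δ: open {δ, ζ} ∋ x has {δ, ζ} ∩ (A ∖ {δ}) = ∅, so x is NOT a limit point.
  x = ε: open {ε, ζ} ∋ x has {ε, ζ} ∩ (A ∖ {ε}) = ∅, so x is NOT a limit point.
  x = ζ: open {ζ} ∋ x has {ζ} ∩ (A ∖ {ζ}) = ∅, so x is NOT a limit point.
Collecting: A' = ∅.


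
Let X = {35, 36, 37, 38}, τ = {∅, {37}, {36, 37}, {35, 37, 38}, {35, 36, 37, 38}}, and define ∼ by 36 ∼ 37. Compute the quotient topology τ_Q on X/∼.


X/∼ = {[35], [36=37], [38]}; |τ_Q| = 3.

Equivalence classes: [35], [36=37], [38].
Quotient map π: X → X/∼ sends 35 ↦ [35], 36 ↦ [36=37], 37 ↦ [36=37], 38 ↦ [38].
For each subset V ⊆ X/∼, compute π^{-1}(V) ⊆ X and check whether π^{-1}(V) ∈ τ. V is open in τ_Q iff π^{-1}(V) ∈ τ.
  V = {}: π^{-1}(V) = ∅ ∈ τ ✓.
  V = {[35]}: π^{-1}(V) = {35} ∉ τ ✗.
  V = {[36=37]}: π^{-1}(V) = {36, 37} ∈ τ ✓.
  V = {[35], [36=37]}: π^{-1}(V) = {35, 36, 37} ∉ τ ✗.
  V = {[38]}: π^{-1}(V) = {38} ∉ τ ✗.
  V = {[35], [38]}: π^{-1}(V) = {35, 38} ∉ τ ✗.
  V = {[36=37], [38]}: π^{-1}(V) = {36, 37, 38} ∉ τ ✗.
  V = {[35], [36=37], [38]}: π^{-1}(V) = {35, 36, 37, 38} ∈ τ ✓.
Open sets in the quotient: τ_Q = {{}, {[36=37]}, {[35], [36=37], [38]}} (3 elements).


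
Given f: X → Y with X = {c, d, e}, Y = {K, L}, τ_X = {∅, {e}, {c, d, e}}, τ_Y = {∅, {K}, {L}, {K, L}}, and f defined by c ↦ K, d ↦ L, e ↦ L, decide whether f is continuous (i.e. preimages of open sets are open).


f is NOT continuous.

Compute f^{-1}(U) for each U ∈ τ_Y:
  U = ∅: f^{-1}(U) = ∅ ∈ τ_X ✓.
  U = {K}: f^{-1}(U) = {c} ∉ τ_X ✗.
  U = {L}: f^{-1}(U) = {d, e} ∉ τ_X ✗.
  U = {K, L}: f^{-1}(U) = {c, d, e} ∈ τ_X ✓.
Found U = {K} with f^{-1}(U) = {c} not in τ_X. Therefore f is NOT continuous.


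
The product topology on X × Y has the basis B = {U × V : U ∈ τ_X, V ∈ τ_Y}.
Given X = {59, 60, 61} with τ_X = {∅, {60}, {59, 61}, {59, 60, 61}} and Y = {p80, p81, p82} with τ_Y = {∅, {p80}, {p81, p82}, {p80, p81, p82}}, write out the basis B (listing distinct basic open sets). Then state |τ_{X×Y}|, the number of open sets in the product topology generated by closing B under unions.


Basis B = {∅ × ∅, {60} × {p80}, {59, 61} × {p80}, {60} × {p81, p82}, {59, 60, 61} × {p80}, {60} × {p80, p81, p82}, {59, 61} × {p81, p82}, {59, 61} × {p80, p81, p82}, {59, 60, 61} × {p81, p82}, {59, 60, 61} × {p80, p81, p82}}; |τ_{X×Y}| = 16.

Enumerate products U × V with U ∈ τ_X, V ∈ τ_Y (deduplicated):
  ∅ × ∅ = {} (∅)
  {60} × {p80} = {(60,p80)}
  {59, 61} × {p80} = {(59,p80), (61,p80)}
  {60} × {p81, p82} = {(60,p81), (60,p82)}
  {59, 60, 61} × {p80} = {(59,p80), (60,p80), (61,p80)}
  {60} × {p80, p81, p82} = {(60,p80), (60,p81), (60,p82)}
  {59, 61} × {p81, p82} = {(59,p81), (59,p82), (61,p81), (61,p82)}
  {59, 61} × {p80, p81, p82} = {(59,p80), (59,p81), (59,p82), (61,p80), (61,p81), (61,p82)}
  {59, 60, 61} × {p81, p82} = {(59,p81), (59,p82), (60,p81), (60,p82), (61,p81), (61,p82)}
  {59, 60, 61} × {p80, p81, p82} = {(59,p80), (59,p81), (59,p82), (60,p80), (60,p81), (60,p82), (61,p80), (61,p81), (61,p82)}
These 10 distinct sets form the basis B.
Close under arbitrary unions to get τ_{X×Y}; counting gives |τ_{X×Y}| = 16.


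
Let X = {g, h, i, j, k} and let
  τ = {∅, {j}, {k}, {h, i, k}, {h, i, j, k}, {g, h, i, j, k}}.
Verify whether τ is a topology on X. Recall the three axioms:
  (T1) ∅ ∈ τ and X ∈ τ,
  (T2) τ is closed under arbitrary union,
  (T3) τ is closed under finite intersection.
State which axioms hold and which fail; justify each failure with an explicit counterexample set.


τ is NOT a topology on X.

Axiom (T1): ∅ ∈ τ? Yes; X ∈ τ? Yes.
Axiom (T2/T3): check pairwise unions and intersections of members of τ.
Counterexample for (T2): {j} ∪ {k} = {j, k} ∉ τ. Therefore τ is NOT a topology.


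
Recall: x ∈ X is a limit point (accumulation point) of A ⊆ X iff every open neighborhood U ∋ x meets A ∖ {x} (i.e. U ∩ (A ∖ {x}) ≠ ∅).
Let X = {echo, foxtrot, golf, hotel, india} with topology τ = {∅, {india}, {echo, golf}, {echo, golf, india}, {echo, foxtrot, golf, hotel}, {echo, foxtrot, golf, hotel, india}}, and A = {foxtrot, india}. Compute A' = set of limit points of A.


A' = {hotel}

For each x ∈ X, list the open sets U ∈ τ with x ∈ U, then check whether U ∩ (A ∖ {x}) ≠ ∅ for every such U.
  x = echo: open {echo, golf} ∋ x has {echo, golf} ∩ (A ∖ {echo}) = ∅, so x is NOT a limit point.
  x = foxtrot: open {echo, foxtrot, golf, hotel} ∋ x has {echo, foxtrot, golf, hotel} ∩ (A ∖ {foxtrot}) = ∅, so x is NOT a limit point.
  x = golf: open {echo, golf} ∋ x has {echo, golf} ∩ (A ∖ {golf}) = ∅, so x is NOT a limit point.
  x = hotel: opens ∋ x are {echo, foxtrot, golf, hotel}, {echo, foxtrot, golf, hotel, india}; each meets A ∖ {hotel}, so x IS a limit point.
  x = india: open {india} ∋ x has {india} ∩ (A ∖ {india}) = ∅, so x is NOT a limit point.
Collecting: A' = {hotel}.


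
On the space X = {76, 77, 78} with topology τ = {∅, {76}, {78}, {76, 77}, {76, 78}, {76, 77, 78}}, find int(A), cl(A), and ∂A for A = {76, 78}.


int(A) = {76, 78}, cl(A) = {76, 77, 78}, ∂A = {77}.

Closed sets in (X, τ) are complements of opens:
  closed(X, τ) = {∅, {77}, {78}, {76, 77}, {77, 78}, {76, 77, 78}}.
int(A) = ⋃ {U ∈ τ : U ⊆ A}. Opens contained in A: ∅, {76}, {78}, {76, 78}.
Taking the union of these: int(A) = {76, 78}.
cl(A) = ⋂ {C closed : A ⊆ C}. Closed sets containing A: {76, 77, 78}.
Intersecting these: cl(A) = {76, 77, 78}.
∂A = cl(A) ∖ int(A) = {76, 77, 78} ∖ {76, 78} = {77}.


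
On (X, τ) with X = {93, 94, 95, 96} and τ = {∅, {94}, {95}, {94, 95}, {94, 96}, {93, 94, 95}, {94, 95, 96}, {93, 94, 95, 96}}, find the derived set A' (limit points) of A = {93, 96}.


A' = ∅

For each x ∈ X, list the open sets U ∈ τ with x ∈ U, then check whether U ∩ (A ∖ {x}) ≠ ∅ for every such U.
  x = 93: open {93, 94, 95} ∋ x has {93, 94, 95} ∩ (A ∖ {93}) = ∅, so x is NOT a limit point.
  x = 94: open {94} ∋ x has {94} ∩ (A ∖ {94}) = ∅, so x is NOT a limit point.
  x = 95: open {95} ∋ x has {95} ∩ (A ∖ {95}) = ∅, so x is NOT a limit point.
  x = 96: open {94, 96} ∋ x has {94, 96} ∩ (A ∖ {96}) = ∅, so x is NOT a limit point.
Collecting: A' = ∅.


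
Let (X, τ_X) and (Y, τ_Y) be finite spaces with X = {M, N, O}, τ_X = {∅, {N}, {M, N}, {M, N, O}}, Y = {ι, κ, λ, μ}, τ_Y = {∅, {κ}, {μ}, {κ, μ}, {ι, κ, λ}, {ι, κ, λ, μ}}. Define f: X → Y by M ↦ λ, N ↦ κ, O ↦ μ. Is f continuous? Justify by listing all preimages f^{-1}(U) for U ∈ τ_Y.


f is NOT continuous.

Compute f^{-1}(U) for each U ∈ τ_Y:
  U = ∅: f^{-1}(U) = ∅ ∈ τ_X ✓.
  U = {κ}: f^{-1}(U) = {N} ∈ τ_X ✓.
  U = {μ}: f^{-1}(U) = {O} ∉ τ_X ✗.
  U = {κ, μ}: f^{-1}(U) = {N, O} ∉ τ_X ✗.
  U = {ι, κ, λ}: f^{-1}(U) = {M, N} ∈ τ_X ✓.
  U = {ι, κ, λ, μ}: f^{-1}(U) = {M, N, O} ∈ τ_X ✓.
Found U = {μ} with f^{-1}(U) = {O} not in τ_X. Therefore f is NOT continuous.


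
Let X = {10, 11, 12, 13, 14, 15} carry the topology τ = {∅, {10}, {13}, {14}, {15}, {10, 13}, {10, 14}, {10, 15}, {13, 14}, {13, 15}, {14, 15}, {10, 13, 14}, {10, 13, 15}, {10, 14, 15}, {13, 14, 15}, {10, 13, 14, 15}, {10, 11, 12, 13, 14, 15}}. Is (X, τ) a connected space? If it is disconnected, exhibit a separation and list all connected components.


(X, τ) is connected.

Find clopen sets (U ∈ τ with X ∖ U ∈ τ):
  U = ∅, X ∖ U = {10, 11, 12, 13, 14, 15} — both open, so U is clopen.
  U = {10, 11, 12, 13, 14, 15}, X ∖ U = ∅ — both open, so U is clopen.
Only trivial clopens (∅ and X) exist, so (X, τ) is connected.
Compute connected components by grouping points that agree on all clopens:
  component: {10, 11, 12, 13, 14, 15}


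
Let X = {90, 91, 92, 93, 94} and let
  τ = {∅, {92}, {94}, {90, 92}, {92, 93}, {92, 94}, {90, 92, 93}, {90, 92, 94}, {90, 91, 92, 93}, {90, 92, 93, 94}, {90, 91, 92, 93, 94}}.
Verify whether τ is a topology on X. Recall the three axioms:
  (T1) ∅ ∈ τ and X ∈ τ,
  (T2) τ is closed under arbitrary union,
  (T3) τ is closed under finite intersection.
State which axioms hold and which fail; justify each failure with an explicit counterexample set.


τ is NOT a topology on X.

Axiom (T1): ∅ ∈ τ? Yes; X ∈ τ? Yes.
Axiom (T2/T3): check pairwise unions and intersections of members of τ.
Counterexample for (T2): {94} ∪ {92, 93} = {92, 93, 94} ∉ τ. Therefore τ is NOT a topology.


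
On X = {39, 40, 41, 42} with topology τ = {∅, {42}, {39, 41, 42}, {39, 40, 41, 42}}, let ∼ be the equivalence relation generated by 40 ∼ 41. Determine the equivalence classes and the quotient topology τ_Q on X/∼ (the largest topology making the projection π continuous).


X/∼ = {[39], [40=41], [42]}; |τ_Q| = 3.

Equivalence classes: [39], [40=41], [42].
Quotient map π: X → X/∼ sends 39 ↦ [39], 40 ↦ [40=41], 41 ↦ [40=41], 42 ↦ [42].
For each subset V ⊆ X/∼, compute π^{-1}(V) ⊆ X and check whether π^{-1}(V) ∈ τ. V is open in τ_Q iff π^{-1}(V) ∈ τ.
  V = {}: π^{-1}(V) = ∅ ∈ τ ✓.
  V = {[39]}: π^{-1}(V) = {39} ∉ τ ✗.
  V = {[40=41]}: π^{-1}(V) = {40, 41} ∉ τ ✗.
  V = {[39], [40=41]}: π^{-1}(V) = {39, 40, 41} ∉ τ ✗.
  V = {[42]}: π^{-1}(V) = {42} ∈ τ ✓.
  V = {[39], [42]}: π^{-1}(V) = {39, 42} ∉ τ ✗.
  V = {[40=41], [42]}: π^{-1}(V) = {40, 41, 42} ∉ τ ✗.
  V = {[39], [40=41], [42]}: π^{-1}(V) = {39, 40, 41, 42} ∈ τ ✓.
Open sets in the quotient: τ_Q = {{}, {[42]}, {[39], [40=41], [42]}} (3 elements).


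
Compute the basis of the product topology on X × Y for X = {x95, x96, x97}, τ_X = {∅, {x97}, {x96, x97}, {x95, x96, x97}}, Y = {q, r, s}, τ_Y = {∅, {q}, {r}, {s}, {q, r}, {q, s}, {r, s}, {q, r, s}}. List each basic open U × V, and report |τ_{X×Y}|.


Basis B = {∅ × ∅, {x97} × {q}, {x97} × {r}, {x97} × {s}, {x96, x97} × {q}, {x96, x97} × {r}, {x96, x97} × {s}, {x97} × {q, r}, {x97} × {q, s}, {x97} × {r, s}, {x95, x96, x97} × {q}, {x95, x96, x97} × {r}, {x95, x96, x97} × {s}, {x97} × {q, r, s}, {x96, x97} × {q, r}, {x96, x97} × {q, s}, {x96, x97} × {r, s}, {x95, x96, x97} × {q, r}, {x95, x96, x97} × {q, s}, {x95, x96, x97} × {r, s}, {x96, x97} × {q, r, s}, {x95, x96, x97} × {q, r, s}}; |τ_{X×Y}| = 64.

Enumerate products U × V with U ∈ τ_X, V ∈ τ_Y (deduplicated):
  ∅ × ∅ = {} (∅)
  {x97} × {q} = {(x97,q)}
  {x97} × {r} = {(x97,r)}
  {x97} × {s} = {(x97,s)}
  {x96, x97} × {q} = {(x96,q), (x97,q)}
  {x96, x97} × {r} = {(x96,r), (x97,r)}
  {x96, x97} × {s} = {(x96,s), (x97,s)}
  {x97} × {q, r} = {(x97,q), (x97,r)}
  {x97} × {q, s} = {(x97,q), (x97,s)}
  {x97} × {r, s} = {(x97,r), (x97,s)}
  {x95, x96, x97} × {q} = {(x95,q), (x96,q), (x97,q)}
  {x95, x96, x97} × {r} = {(x95,r), (x96,r), (x97,r)}
  {x95, x96, x97} × {s} = {(x95,s), (x96,s), (x97,s)}
  {x97} × {q, r, s} = {(x97,q), (x97,r), (x97,s)}
  {x96, x97} × {q, r} = {(x96,q), (x96,r), (x97,q), (x97,r)}
  {x96, x97} × {q, s} = {(x96,q), (x96,s), (x97,q), (x97,s)}
  {x96, x97} × {r, s} = {(x96,r), (x96,s), (x97,r), (x97,s)}
  {x95, x96, x97} × {q, r} = {(x95,q), (x95,r), (x96,q), (x96,r), (x97,q), (x97,r)}
  {x95, x96, x97} × {q, s} = {(x95,q), (x95,s), (x96,q), (x96,s), (x97,q), (x97,s)}
  {x95, x96, x97} × {r, s} = {(x95,r), (x95,s), (x96,r), (x96,s), (x97,r), (x97,s)}
  {x96, x97} × {q, r, s} = {(x96,q), (x96,r), (x96,s), (x97,q), (x97,r), (x97,s)}
  {x95, x96, x97} × {q, r, s} = {(x95,q), (x95,r), (x95,s), (x96,q), (x96,r), (x96,s), (x97,q), (x97,r), (x97,s)}
These 22 distinct sets form the basis B.
Close under arbitrary unions to get τ_{X×Y}; counting gives |τ_{X×Y}| = 64.


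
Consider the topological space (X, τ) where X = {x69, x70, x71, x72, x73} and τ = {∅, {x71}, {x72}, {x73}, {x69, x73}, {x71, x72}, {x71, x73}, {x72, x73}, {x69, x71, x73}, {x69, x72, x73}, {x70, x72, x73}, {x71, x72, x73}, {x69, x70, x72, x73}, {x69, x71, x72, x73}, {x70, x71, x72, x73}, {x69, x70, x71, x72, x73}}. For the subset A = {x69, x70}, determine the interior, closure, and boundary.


int(A) = ∅, cl(A) = {x69, x70}, ∂A = {x69, x70}.

Closed sets in (X, τ) are complements of opens:
  closed(X, τ) = {∅, {x69}, {x70}, {x71}, {x69, x70}, {x69, x71}, {x70, x71}, {x70, x72}, {x69, x70, x71}, {x69, x70, x72}, {x69, x70, x73}, {x70, x71, x72}, {x69, x70, x71, x72}, {x69, x70, x71, x73}, {x69, x70, x72, x73}, {x69, x70, x71, x72, x73}}.
int(A) = ⋃ {U ∈ τ : U ⊆ A}. Opens contained in A: ∅.
Taking the union of these: int(A) = ∅.
cl(A) = ⋂ {C closed : A ⊆ C}. Closed sets containing A: {x69, x70}, {x69, x70, x71}, {x69, x70, x72}, {x69, x70, x73}, {x69, x70, x71, x72}, {x69, x70, x71, x73}, {x69, x70, x72, x73}, {x69, x70, x71, x72, x73}.
Intersecting these: cl(A) = {x69, x70}.
∂A = cl(A) ∖ int(A) = {x69, x70} ∖ ∅ = {x69, x70}.


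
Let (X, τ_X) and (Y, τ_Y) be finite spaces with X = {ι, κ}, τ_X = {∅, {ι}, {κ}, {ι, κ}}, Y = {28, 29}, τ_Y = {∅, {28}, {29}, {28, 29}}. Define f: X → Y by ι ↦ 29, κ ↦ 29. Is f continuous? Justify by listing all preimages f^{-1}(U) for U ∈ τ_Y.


f IS continuous.

Compute f^{-1}(U) for each U ∈ τ_Y:
  U = ∅: f^{-1}(U) = ∅ ∈ τ_X ✓.
  U = {28}: f^{-1}(U) = ∅ ∈ τ_X ✓.
  U = {29}: f^{-1}(U) = {ι, κ} ∈ τ_X ✓.
  U = {28, 29}: f^{-1}(U) = {ι, κ} ∈ τ_X ✓.
Every preimage lies in τ_X, so f IS continuous.


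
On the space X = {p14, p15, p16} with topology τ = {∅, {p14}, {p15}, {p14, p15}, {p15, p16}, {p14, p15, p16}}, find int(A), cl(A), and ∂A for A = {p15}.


int(A) = {p15}, cl(A) = {p15, p16}, ∂A = {p16}.

Closed sets in (X, τ) are complements of opens:
  closed(X, τ) = {∅, {p14}, {p16}, {p14, p16}, {p15, p16}, {p14, p15, p16}}.
int(A) = ⋃ {U ∈ τ : U ⊆ A}. Opens contained in A: ∅, {p15}.
Taking the union of these: int(A) = {p15}.
cl(A) = ⋂ {C closed : A ⊆ C}. Closed sets containing A: {p15, p16}, {p14, p15, p16}.
Intersecting these: cl(A) = {p15, p16}.
∂A = cl(A) ∖ int(A) = {p15, p16} ∖ {p15} = {p16}.


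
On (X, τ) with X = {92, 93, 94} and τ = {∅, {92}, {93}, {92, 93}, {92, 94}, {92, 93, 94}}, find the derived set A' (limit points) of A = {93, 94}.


A' = ∅

For each x ∈ X, list the open sets U ∈ τ with x ∈ U, then check whether U ∩ (A ∖ {x}) ≠ ∅ for every such U.
  x = 92: open {92} ∋ x has {92} ∩ (A ∖ {92}) = ∅, so x is NOT a limit point.
  x = 93: open {93} ∋ x has {93} ∩ (A ∖ {93}) = ∅, so x is NOT a limit point.
  x = 94: open {92, 94} ∋ x has {92, 94} ∩ (A ∖ {94}) = ∅, so x is NOT a limit point.
Collecting: A' = ∅.


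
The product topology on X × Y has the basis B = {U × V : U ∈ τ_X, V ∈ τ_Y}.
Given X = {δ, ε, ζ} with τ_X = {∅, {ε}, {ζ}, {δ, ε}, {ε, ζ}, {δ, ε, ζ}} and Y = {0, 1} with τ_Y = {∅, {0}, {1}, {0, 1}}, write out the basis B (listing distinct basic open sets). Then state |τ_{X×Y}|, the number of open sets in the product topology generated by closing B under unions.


Basis B = {∅ × ∅, {ε} × {0}, {ε} × {1}, {ζ} × {0}, {ζ} × {1}, {δ, ε} × {0}, {δ, ε} × {1}, {ε} × {0, 1}, {ε, ζ} × {0}, {ε, ζ} × {1}, {ζ} × {0, 1}, {δ, ε, ζ} × {0}, {δ, ε, ζ} × {1}, {δ, ε} × {0, 1}, {ε, ζ} × {0, 1}, {δ, ε, ζ} × {0, 1}}; |τ_{X×Y}| = 36.

Enumerate products U × V with U ∈ τ_X, V ∈ τ_Y (deduplicated):
  ∅ × ∅ = {} (∅)
  {ε} × {0} = {(ε,0)}
  {ε} × {1} = {(ε,1)}
  {ζ} × {0} = {(ζ,0)}
  {ζ} × {1} = {(ζ,1)}
  {δ, ε} × {0} = {(δ,0), (ε,0)}
  {δ, ε} × {1} = {(δ,1), (ε,1)}
  {ε} × {0, 1} = {(ε,0), (ε,1)}
  {ε, ζ} × {0} = {(ε,0), (ζ,0)}
  {ε, ζ} × {1} = {(ε,1), (ζ,1)}
  {ζ} × {0, 1} = {(ζ,0), (ζ,1)}
  {δ, ε, ζ} × {0} = {(δ,0), (ε,0), (ζ,0)}
  {δ, ε, ζ} × {1} = {(δ,1), (ε,1), (ζ,1)}
  {δ, ε} × {0, 1} = {(δ,0), (δ,1), (ε,0), (ε,1)}
  {ε, ζ} × {0, 1} = {(ε,0), (ε,1), (ζ,0), (ζ,1)}
  {δ, ε, ζ} × {0, 1} = {(δ,0), (δ,1), (ε,0), (ε,1), (ζ,0), (ζ,1)}
These 16 distinct sets form the basis B.
Close under arbitrary unions to get τ_{X×Y}; counting gives |τ_{X×Y}| = 36.


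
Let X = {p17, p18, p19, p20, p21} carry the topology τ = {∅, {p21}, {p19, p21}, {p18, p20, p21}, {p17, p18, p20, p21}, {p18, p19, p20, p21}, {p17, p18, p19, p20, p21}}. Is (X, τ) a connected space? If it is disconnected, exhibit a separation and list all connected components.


(X, τ) is connected.

Find clopen sets (U ∈ τ with X ∖ U ∈ τ):
  U = ∅, X ∖ U = {p17, p18, p19, p20, p21} — both open, so U is clopen.
  U = {p17, p18, p19, p20, p21}, X ∖ U = ∅ — both open, so U is clopen.
Only trivial clopens (∅ and X) exist, so (X, τ) is connected.
Compute connected components by grouping points that agree on all clopens:
  component: {p17, p18, p19, p20, p21}


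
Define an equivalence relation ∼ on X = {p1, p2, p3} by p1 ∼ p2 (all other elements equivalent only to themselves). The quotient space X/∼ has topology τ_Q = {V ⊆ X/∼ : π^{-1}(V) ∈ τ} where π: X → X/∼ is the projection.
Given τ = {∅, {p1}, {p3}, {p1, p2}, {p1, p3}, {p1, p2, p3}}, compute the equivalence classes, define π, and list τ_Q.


X/∼ = {[p1=p2], [p3]}; |τ_Q| = 4.

Equivalence classes: [p1=p2], [p3].
Quotient map π: X → X/∼ sends p1 ↦ [p1=p2], p2 ↦ [p1=p2], p3 ↦ [p3].
For each subset V ⊆ X/∼, compute π^{-1}(V) ⊆ X and check whether π^{-1}(V) ∈ τ. V is open in τ_Q iff π^{-1}(V) ∈ τ.
  V = {}: π^{-1}(V) = ∅ ∈ τ ✓.
  V = {[p1=p2]}: π^{-1}(V) = {p1, p2} ∈ τ ✓.
  V = {[p3]}: π^{-1}(V) = {p3} ∈ τ ✓.
  V = {[p1=p2], [p3]}: π^{-1}(V) = {p1, p2, p3} ∈ τ ✓.
Open sets in the quotient: τ_Q = {{}, {[p1=p2]}, {[p3]}, {[p1=p2], [p3]}} (4 elements).


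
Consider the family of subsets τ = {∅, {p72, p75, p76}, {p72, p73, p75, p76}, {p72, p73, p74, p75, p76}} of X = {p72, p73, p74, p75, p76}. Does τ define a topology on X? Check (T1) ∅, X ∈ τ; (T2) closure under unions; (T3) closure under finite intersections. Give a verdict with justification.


τ IS a topology on X.

Axiom (T1): ∅ ∈ τ? Yes; X ∈ τ? Yes.
Axiom (T2/T3): check pairwise unions and intersections of members of τ.
All pairwise intersections and unions checked — each lies in τ. Therefore τ satisfies (T1), (T2), (T3): it IS a topology on X.
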